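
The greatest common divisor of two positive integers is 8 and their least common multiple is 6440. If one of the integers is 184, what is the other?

280

For two integers, gcd × lcm = product, so the other is (8 × 6440) / 184 = 51520 / 184 = 280.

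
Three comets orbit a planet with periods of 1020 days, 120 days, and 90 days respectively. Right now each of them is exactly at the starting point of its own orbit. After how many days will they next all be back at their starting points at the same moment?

6120 days

The first simultaneous occurrence is after LCM of the individual periods.
1020 = 2^2 × 3 × 5 × 17
120 = 2^3 × 3 × 5
90 = 2 × 3^2 × 5
LCM(1020, 120, 90) = 2^3 × 3^2 × 5 × 17 = 6120.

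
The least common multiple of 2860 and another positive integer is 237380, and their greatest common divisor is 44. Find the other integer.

3652

gcd × lcm = product of the two integers, so the other integer is (44 × 237380) / 2860 = 3652.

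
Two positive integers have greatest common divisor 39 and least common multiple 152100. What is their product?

For any two positive integers, gcd × lcm = product = 39 × 152100 = 5931900.

5931900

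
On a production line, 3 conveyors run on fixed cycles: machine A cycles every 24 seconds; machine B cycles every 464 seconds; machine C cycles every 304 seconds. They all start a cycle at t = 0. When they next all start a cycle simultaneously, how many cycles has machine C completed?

87 cycles

All finish a whole number of cycles simultaneously at t = LCM of the periods.
24 = 2^3 × 3
464 = 2^4 × 29
304 = 2^4 × 19
LCM(24, 464, 304) = 2^4 × 3 × 19 × 29 = 26448.
Cycles for period 304: 26448 / 304 = 87.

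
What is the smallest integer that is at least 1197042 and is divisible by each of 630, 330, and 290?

The integer must be a common multiple of 630, 330, and 290, so a multiple of their LCM.
630 = 2 × 3^2 × 5 × 7
330 = 2 × 3 × 5 × 11
290 = 2 × 5 × 29
LCM(630, 330, 290) = 2 × 3^2 × 5 × 7 × 11 × 29 = 200970.
Smallest multiple of 200970 that is ≥ 1197042: ⌈1197042/200970⌉ × 200970 = 6 × 200970 = 1205820.

1205820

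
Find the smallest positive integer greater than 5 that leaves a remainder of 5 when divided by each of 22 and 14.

159

N − 5 must be a common multiple of 22 and 14.
22 = 2 × 11
14 = 2 × 7
LCM(22, 14) = 2 × 7 × 11 = 154.
Smallest N > 5 is LCM + 5 = 154 + 5 = 159.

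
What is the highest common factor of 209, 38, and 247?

209 = 11 × 19
38 = 2 × 19
247 = 13 × 19
gcd(209, 38, 247) = 19.

19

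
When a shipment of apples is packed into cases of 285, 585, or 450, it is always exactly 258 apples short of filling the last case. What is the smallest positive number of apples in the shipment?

Being 258 short of a full case of size k means N ≡ −258 (mod k), i.e. N + 258 is a multiple of each size.
285 = 3 × 5 × 19
585 = 3^2 × 5 × 13
450 = 2 × 3^2 × 5^2
LCM(285, 585, 450) = 2 × 3^2 × 5^2 × 13 × 19 = 111150.
Smallest positive N is 111150 − 258 = 110892.

110892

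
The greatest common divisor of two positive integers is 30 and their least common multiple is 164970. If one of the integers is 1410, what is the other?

For two integers, gcd × lcm = product, so the other is (30 × 164970) / 1410 = 4949100 / 1410 = 3510.

3510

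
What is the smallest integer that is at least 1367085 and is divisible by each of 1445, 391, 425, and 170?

The integer must be a common multiple of 1445, 391, 425, and 170, so a multiple of their LCM.
1445 = 5 × 17^2
391 = 17 × 23
425 = 5^2 × 17
170 = 2 × 5 × 17
LCM(1445, 391, 425, 170) = 2 × 5^2 × 17^2 × 23 = 332350.
Smallest multiple of 332350 that is ≥ 1367085: ⌈1367085/332350⌉ × 332350 = 5 × 332350 = 1661750.

1661750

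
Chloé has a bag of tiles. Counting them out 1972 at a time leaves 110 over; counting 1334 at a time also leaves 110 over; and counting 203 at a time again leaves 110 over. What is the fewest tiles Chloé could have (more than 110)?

N − 110 must be a common multiple of 1972, 1334, and 203.
1972 = 2^2 × 17 × 29
1334 = 2 × 23 × 29
203 = 7 × 29
LCM(1972, 1334, 203) = 2^2 × 7 × 17 × 23 × 29 = 317492.
Smallest N > 110 is LCM + 110 = 317492 + 110 = 317602.

317602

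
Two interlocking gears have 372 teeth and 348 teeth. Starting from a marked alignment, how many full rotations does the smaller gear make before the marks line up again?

They are all back at their starting positions together after one LCM of the periods.
372 = 2^2 × 3 × 31
348 = 2^2 × 3 × 29
LCM(372, 348) = 2^2 × 3 × 29 × 31 = 10788.
Rotations for period 348: 10788 / 348 = 31.

31 rotations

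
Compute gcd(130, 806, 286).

26

130 = 2 × 5 × 13
806 = 2 × 13 × 31
286 = 2 × 11 × 13
gcd(130, 806, 286) = 2 × 13 = 26.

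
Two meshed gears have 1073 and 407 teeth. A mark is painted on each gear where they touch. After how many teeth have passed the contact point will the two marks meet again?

11803 teeth

We need the least common multiple of the intervals.
1073 = 29 × 37
407 = 11 × 37
LCM(1073, 407) = 11 × 29 × 37 = 11803.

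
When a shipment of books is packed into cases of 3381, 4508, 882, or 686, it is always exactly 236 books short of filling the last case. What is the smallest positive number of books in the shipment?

Being 236 short of a full case of size k means N ≡ −236 (mod k), i.e. N + 236 is a multiple of each size.
3381 = 3 × 7^2 × 23
4508 = 2^2 × 7^2 × 23
882 = 2 × 3^2 × 7^2
686 = 2 × 7^3
LCM(3381, 4508, 882, 686) = 2^2 × 3^2 × 7^3 × 23 = 284004.
Smallest positive N is 284004 − 236 = 283768.

283768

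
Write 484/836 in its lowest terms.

484 = 2^2 × 11^2
836 = 2^2 × 11 × 19
gcd(484, 836) = 2^2 × 11 = 44.
Divide numerator and denominator by 44: 484/836 = 11/19.

11/19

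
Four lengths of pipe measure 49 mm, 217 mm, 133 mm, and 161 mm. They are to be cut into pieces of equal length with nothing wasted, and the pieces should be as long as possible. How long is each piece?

The greatest length dividing all of 49, 217, 133, and 161 is their gcd.
49 = 7^2
217 = 7 × 31
133 = 7 × 19
161 = 7 × 23
gcd(49, 217, 133, 161) = 7.

7 mm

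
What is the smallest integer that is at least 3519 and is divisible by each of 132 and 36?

3564

The integer must be a common multiple of 132 and 36, so a multiple of their LCM.
132 = 2^2 × 3 × 11
36 = 2^2 × 3^2
LCM(132, 36) = 2^2 × 3^2 × 11 = 396.
Smallest multiple of 396 that is ≥ 3519: ⌈3519/396⌉ × 396 = 9 × 396 = 3564.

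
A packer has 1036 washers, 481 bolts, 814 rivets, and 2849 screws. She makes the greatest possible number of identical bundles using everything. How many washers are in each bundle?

Number of bundles = gcd(1036, 481, 814, 2849).
1036 = 2^2 × 7 × 37
481 = 13 × 37
814 = 2 × 11 × 37
2849 = 7 × 11 × 37
gcd(1036, 481, 814, 2849) = 37.
washers per bundle = 1036 / 37 = 28.

28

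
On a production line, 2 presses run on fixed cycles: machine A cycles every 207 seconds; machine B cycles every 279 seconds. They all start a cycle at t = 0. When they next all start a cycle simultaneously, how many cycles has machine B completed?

They are all back at their starting positions together after one LCM of the periods.
207 = 3^2 × 23
279 = 3^2 × 31
LCM(207, 279) = 3^2 × 23 × 31 = 6417.
Cycles for period 279: 6417 / 279 = 23.

23 cycles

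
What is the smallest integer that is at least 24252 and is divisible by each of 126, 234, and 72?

The integer must be a common multiple of 126, 234, and 72, so a multiple of their LCM.
126 = 2 × 3^2 × 7
234 = 2 × 3^2 × 13
72 = 2^3 × 3^2
LCM(126, 234, 72) = 2^3 × 3^2 × 7 × 13 = 6552.
Smallest multiple of 6552 that is ≥ 24252: ⌈24252/6552⌉ × 6552 = 4 × 6552 = 26208.

26208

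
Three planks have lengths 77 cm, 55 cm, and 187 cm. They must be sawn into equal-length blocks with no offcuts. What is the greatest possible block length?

11 cm

The block length must divide every plank, so the greatest is gcd(77, 55, 187).
77 = 7 × 11
55 = 5 × 11
187 = 11 × 17
gcd(77, 55, 187) = 11.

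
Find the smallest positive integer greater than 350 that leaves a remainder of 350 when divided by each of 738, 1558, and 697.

N − 350 must be a common multiple of 738, 1558, and 697.
738 = 2 × 3^2 × 41
1558 = 2 × 19 × 41
697 = 17 × 41
LCM(738, 1558, 697) = 2 × 3^2 × 17 × 19 × 41 = 238374.
Smallest N > 350 is LCM + 350 = 238374 + 350 = 238724.

238724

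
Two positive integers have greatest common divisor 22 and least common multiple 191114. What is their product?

For any two positive integers, gcd × lcm = product = 22 × 191114 = 4204508.

4204508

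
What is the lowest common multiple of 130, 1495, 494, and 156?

340860

130 = 2 × 5 × 13
1495 = 5 × 13 × 23
494 = 2 × 13 × 19
156 = 2^2 × 3 × 13
LCM(130, 1495, 494, 156) = 2^2 × 3 × 5 × 13 × 19 × 23 = 340860.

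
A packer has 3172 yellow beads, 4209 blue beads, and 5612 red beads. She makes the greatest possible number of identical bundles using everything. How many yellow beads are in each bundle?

Number of bundles = gcd(3172, 4209, 5612).
3172 = 2^2 × 13 × 61
4209 = 3 × 23 × 61
5612 = 2^2 × 23 × 61
gcd(3172, 4209, 5612) = 61.
yellow beads per bundle = 3172 / 61 = 52.

52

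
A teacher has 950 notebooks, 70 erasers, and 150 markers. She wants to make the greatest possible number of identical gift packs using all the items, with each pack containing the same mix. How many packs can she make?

10 packs

The pack count must divide each quantity, so the greatest is gcd(950, 70, 150).
950 = 2 × 5^2 × 19
70 = 2 × 5 × 7
150 = 2 × 3 × 5^2
gcd(950, 70, 150) = 2 × 5 = 10.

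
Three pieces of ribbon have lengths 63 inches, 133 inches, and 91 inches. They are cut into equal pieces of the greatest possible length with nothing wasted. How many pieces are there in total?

41

Piece length = gcd(63, 133, 91).
63 = 3^2 × 7
133 = 7 × 19
91 = 7 × 13
gcd(63, 133, 91) = 7.
Total pieces = 63/7 + 133/7 + 91/7 = 9 + 19 + 13 = 41.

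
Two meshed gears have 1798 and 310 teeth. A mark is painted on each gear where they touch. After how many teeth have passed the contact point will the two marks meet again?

8990 teeth

We need the least common multiple of the intervals.
1798 = 2 × 29 × 31
310 = 2 × 5 × 31
LCM(1798, 310) = 2 × 5 × 29 × 31 = 8990.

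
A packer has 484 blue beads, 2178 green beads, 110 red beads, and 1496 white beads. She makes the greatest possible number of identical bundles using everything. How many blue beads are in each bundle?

22

Number of bundles = gcd(484, 2178, 110, 1496).
484 = 2^2 × 11^2
2178 = 2 × 3^2 × 11^2
110 = 2 × 5 × 11
1496 = 2^3 × 11 × 17
gcd(484, 2178, 110, 1496) = 2 × 11 = 22.
blue beads per bundle = 484 / 22 = 22.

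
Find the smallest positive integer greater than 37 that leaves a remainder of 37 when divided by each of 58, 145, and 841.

8447

N − 37 must be a common multiple of 58, 145, and 841.
58 = 2 × 29
145 = 5 × 29
841 = 29^2
LCM(58, 145, 841) = 2 × 5 × 29^2 = 8410.
Smallest N > 37 is LCM + 37 = 8410 + 37 = 8447.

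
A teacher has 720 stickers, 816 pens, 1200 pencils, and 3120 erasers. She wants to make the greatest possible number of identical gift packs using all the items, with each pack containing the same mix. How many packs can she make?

The pack count must divide each quantity, so the greatest is gcd(720, 816, 1200, 3120).
720 = 2^4 × 3^2 × 5
816 = 2^4 × 3 × 17
1200 = 2^4 × 3 × 5^2
3120 = 2^4 × 3 × 5 × 13
gcd(720, 816, 1200, 3120) = 2^4 × 3 = 48.

48 packs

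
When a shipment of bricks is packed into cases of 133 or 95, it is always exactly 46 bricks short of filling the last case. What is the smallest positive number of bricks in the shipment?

619

Being 46 short of a full case of size k means N ≡ −46 (mod k), i.e. N + 46 is a multiple of each size.
133 = 7 × 19
95 = 5 × 19
LCM(133, 95) = 5 × 7 × 19 = 665.
Smallest positive N is 665 − 46 = 619.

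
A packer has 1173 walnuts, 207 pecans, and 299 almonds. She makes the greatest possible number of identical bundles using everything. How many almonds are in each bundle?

Number of bundles = gcd(1173, 207, 299).
1173 = 3 × 17 × 23
207 = 3^2 × 23
299 = 13 × 23
gcd(1173, 207, 299) = 23.
almonds per bundle = 299 / 23 = 13.

13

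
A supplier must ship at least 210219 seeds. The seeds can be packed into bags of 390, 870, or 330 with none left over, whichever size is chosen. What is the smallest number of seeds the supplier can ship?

248820

The number of seeds must be a common multiple of 390, 870, and 330, so a multiple of their LCM.
390 = 2 × 3 × 5 × 13
870 = 2 × 3 × 5 × 29
330 = 2 × 3 × 5 × 11
LCM(390, 870, 330) = 2 × 3 × 5 × 11 × 13 × 29 = 124410.
Smallest multiple of 124410 that is ≥ 210219: ⌈210219/124410⌉ × 124410 = 2 × 124410 = 248820.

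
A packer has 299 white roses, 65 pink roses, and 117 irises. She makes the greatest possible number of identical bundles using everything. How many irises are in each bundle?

9

Number of bundles = gcd(299, 65, 117).
299 = 13 × 23
65 = 5 × 13
117 = 3^2 × 13
gcd(299, 65, 117) = 13.
irises per bundle = 117 / 13 = 9.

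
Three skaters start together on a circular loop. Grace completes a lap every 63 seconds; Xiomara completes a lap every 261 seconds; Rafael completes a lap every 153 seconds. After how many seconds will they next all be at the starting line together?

They coincide at every common multiple of the periods; the first is the LCM.
63 = 3^2 × 7
261 = 3^2 × 29
153 = 3^2 × 17
LCM(63, 261, 153) = 3^2 × 7 × 17 × 29 = 31059.

31059 seconds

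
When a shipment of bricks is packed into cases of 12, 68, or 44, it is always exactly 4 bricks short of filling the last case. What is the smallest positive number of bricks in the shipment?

Being 4 short of a full case of size k means N ≡ −4 (mod k), i.e. N + 4 is a multiple of each size.
12 = 2^2 × 3
68 = 2^2 × 17
44 = 2^2 × 11
LCM(12, 68, 44) = 2^2 × 3 × 11 × 17 = 2244.
Smallest positive N is 2244 − 4 = 2240.

2240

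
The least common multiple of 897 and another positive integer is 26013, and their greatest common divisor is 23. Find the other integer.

667

gcd × lcm = product of the two integers, so the other integer is (23 × 26013) / 897 = 667.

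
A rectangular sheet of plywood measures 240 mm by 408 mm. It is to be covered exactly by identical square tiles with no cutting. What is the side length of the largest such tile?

The tile side must divide both 240 and 408, so the largest is their gcd.
240 = 2^4 × 3 × 5
408 = 2^3 × 3 × 17
gcd(240, 408) = 2^3 × 3 = 24.

24 mm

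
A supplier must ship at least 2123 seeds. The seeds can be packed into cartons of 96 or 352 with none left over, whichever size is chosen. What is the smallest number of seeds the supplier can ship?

The number of seeds must be a common multiple of 96 and 352, so a multiple of their LCM.
96 = 2^5 × 3
352 = 2^5 × 11
LCM(96, 352) = 2^5 × 3 × 11 = 1056.
Smallest multiple of 1056 that is ≥ 2123: ⌈2123/1056⌉ × 1056 = 3 × 1056 = 3168.

3168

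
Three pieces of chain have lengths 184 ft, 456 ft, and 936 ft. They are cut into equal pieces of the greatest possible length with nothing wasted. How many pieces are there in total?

197

Piece length = gcd(184, 456, 936).
184 = 2^3 × 23
456 = 2^3 × 3 × 19
936 = 2^3 × 3^2 × 13
gcd(184, 456, 936) = 2^3 = 8.
Total pieces = 184/8 + 456/8 + 936/8 = 23 + 57 + 117 = 197.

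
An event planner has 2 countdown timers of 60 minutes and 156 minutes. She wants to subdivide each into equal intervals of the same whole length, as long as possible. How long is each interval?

12 minutes

The interval must divide each timer length; the longest such is the gcd.
60 = 2^2 × 3 × 5
156 = 2^2 × 3 × 13
gcd(60, 156) = 2^2 × 3 = 12.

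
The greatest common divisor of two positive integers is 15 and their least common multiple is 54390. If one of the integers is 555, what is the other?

For two integers, gcd × lcm = product, so the other is (15 × 54390) / 555 = 815850 / 555 = 1470.

1470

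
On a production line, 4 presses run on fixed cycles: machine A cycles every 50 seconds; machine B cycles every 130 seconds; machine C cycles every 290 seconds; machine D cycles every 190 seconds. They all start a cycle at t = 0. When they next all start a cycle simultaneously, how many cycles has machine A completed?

7163 cycles

The first common completion time is the LCM of the periods.
50 = 2 × 5^2
130 = 2 × 5 × 13
290 = 2 × 5 × 29
190 = 2 × 5 × 19
LCM(50, 130, 290, 190) = 2 × 5^2 × 13 × 19 × 29 = 358150.
Cycles for period 50: 358150 / 50 = 7163.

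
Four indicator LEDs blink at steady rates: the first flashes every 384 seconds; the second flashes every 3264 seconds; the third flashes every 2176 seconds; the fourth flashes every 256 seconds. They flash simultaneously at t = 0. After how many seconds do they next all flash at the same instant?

We need the least common multiple of the intervals.
384 = 2^7 × 3
3264 = 2^6 × 3 × 17
2176 = 2^7 × 17
256 = 2^8
LCM(384, 3264, 2176, 256) = 2^8 × 3 × 17 = 13056.

13056 seconds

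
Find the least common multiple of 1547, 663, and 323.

1547 = 7 × 13 × 17
663 = 3 × 13 × 17
323 = 17 × 19
LCM(1547, 663, 323) = 3 × 7 × 13 × 17 × 19 = 88179.

88179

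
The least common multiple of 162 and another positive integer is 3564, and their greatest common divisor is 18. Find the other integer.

396

gcd × lcm = product of the two integers, so the other integer is (18 × 3564) / 162 = 396.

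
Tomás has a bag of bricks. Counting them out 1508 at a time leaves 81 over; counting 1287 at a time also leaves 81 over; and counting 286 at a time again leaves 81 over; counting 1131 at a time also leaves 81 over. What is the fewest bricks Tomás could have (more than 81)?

149373

N − 81 must be a common multiple of 1508, 1287, 286, and 1131.
1508 = 2^2 × 13 × 29
1287 = 3^2 × 11 × 13
286 = 2 × 11 × 13
1131 = 3 × 13 × 29
LCM(1508, 1287, 286, 1131) = 2^2 × 3^2 × 11 × 13 × 29 = 149292.
Smallest N > 81 is LCM + 81 = 149292 + 81 = 149373.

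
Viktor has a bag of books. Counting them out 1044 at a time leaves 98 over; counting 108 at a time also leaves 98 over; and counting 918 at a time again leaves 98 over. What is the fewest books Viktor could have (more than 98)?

N − 98 must be a common multiple of 1044, 108, and 918.
1044 = 2^2 × 3^2 × 29
108 = 2^2 × 3^3
918 = 2 × 3^3 × 17
LCM(1044, 108, 918) = 2^2 × 3^3 × 17 × 29 = 53244.
Smallest N > 98 is LCM + 98 = 53244 + 98 = 53342.

53342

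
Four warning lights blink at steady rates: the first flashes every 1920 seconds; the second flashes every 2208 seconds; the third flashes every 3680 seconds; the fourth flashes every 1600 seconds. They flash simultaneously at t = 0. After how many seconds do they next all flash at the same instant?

They coincide at every common multiple of the periods; the first is the LCM.
1920 = 2^7 × 3 × 5
2208 = 2^5 × 3 × 23
3680 = 2^5 × 5 × 23
1600 = 2^6 × 5^2
LCM(1920, 2208, 3680, 1600) = 2^7 × 3 × 5^2 × 23 = 220800.

220800 seconds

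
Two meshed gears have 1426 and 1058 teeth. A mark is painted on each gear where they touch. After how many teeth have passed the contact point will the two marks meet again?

32798 teeth

The first simultaneous occurrence is after LCM of the individual periods.
1426 = 2 × 23 × 31
1058 = 2 × 23^2
LCM(1426, 1058) = 2 × 23^2 × 31 = 32798.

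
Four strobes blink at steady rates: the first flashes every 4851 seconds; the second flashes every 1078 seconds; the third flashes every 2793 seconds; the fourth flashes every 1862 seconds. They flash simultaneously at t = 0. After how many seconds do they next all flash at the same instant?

184338 seconds

The first simultaneous occurrence is after LCM of the individual periods.
4851 = 3^2 × 7^2 × 11
1078 = 2 × 7^2 × 11
2793 = 3 × 7^2 × 19
1862 = 2 × 7^2 × 19
LCM(4851, 1078, 2793, 1862) = 2 × 3^2 × 7^2 × 11 × 19 = 184338.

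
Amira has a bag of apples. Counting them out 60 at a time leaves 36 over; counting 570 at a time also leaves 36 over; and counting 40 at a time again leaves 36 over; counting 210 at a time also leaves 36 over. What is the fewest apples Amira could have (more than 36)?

N − 36 must be a common multiple of 60, 570, 40, and 210.
60 = 2^2 × 3 × 5
570 = 2 × 3 × 5 × 19
40 = 2^3 × 5
210 = 2 × 3 × 5 × 7
LCM(60, 570, 40, 210) = 2^3 × 3 × 5 × 7 × 19 = 15960.
Smallest N > 36 is LCM + 36 = 15960 + 36 = 15996.

15996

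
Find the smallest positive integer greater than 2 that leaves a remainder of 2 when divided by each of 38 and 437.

876

N − 2 must be a common multiple of 38 and 437.
38 = 2 × 19
437 = 19 × 23
LCM(38, 437) = 2 × 19 × 23 = 874.
Smallest N > 2 is LCM + 2 = 874 + 2 = 876.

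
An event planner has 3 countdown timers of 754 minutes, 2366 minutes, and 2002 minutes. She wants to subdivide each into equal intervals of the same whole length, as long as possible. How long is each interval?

The interval must divide each timer length; the longest such is the gcd.
754 = 2 × 13 × 29
2366 = 2 × 7 × 13^2
2002 = 2 × 7 × 11 × 13
gcd(754, 2366, 2002) = 2 × 13 = 26.

26 minutes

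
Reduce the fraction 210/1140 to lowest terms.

210 = 2 × 3 × 5 × 7
1140 = 2^2 × 3 × 5 × 19
gcd(210, 1140) = 2 × 3 × 5 = 30.
Divide numerator and denominator by 30: 210/1140 = 7/38.

7/38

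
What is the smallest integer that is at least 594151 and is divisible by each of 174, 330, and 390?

622050

The integer must be a common multiple of 174, 330, and 390, so a multiple of their LCM.
174 = 2 × 3 × 29
330 = 2 × 3 × 5 × 11
390 = 2 × 3 × 5 × 13
LCM(174, 330, 390) = 2 × 3 × 5 × 11 × 13 × 29 = 124410.
Smallest multiple of 124410 that is ≥ 594151: ⌈594151/124410⌉ × 124410 = 5 × 124410 = 622050.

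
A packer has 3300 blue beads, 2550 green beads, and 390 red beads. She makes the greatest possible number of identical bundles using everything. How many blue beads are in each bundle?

110

Number of bundles = gcd(3300, 2550, 390).
3300 = 2^2 × 3 × 5^2 × 11
2550 = 2 × 3 × 5^2 × 17
390 = 2 × 3 × 5 × 13
gcd(3300, 2550, 390) = 2 × 3 × 5 = 30.
blue beads per bundle = 3300 / 30 = 110.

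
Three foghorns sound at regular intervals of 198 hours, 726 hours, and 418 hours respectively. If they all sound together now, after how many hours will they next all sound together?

41382 hours

They coincide at every common multiple of the periods; the first is the LCM.
198 = 2 × 3^2 × 11
726 = 2 × 3 × 11^2
418 = 2 × 11 × 19
LCM(198, 726, 418) = 2 × 3^2 × 11^2 × 19 = 41382.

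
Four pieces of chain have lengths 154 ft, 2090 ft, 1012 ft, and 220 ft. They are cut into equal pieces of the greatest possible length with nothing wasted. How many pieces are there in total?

158

Piece length = gcd(154, 2090, 1012, 220).
154 = 2 × 7 × 11
2090 = 2 × 5 × 11 × 19
1012 = 2^2 × 11 × 23
220 = 2^2 × 5 × 11
gcd(154, 2090, 1012, 220) = 2 × 11 = 22.
Total pieces = 154/22 + 2090/22 + 1012/22 + 220/22 = 7 + 95 + 46 + 10 = 158.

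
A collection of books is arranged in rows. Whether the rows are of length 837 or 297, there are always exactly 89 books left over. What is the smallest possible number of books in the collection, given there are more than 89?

9296

N − 89 must be a common multiple of 837 and 297.
837 = 3^3 × 31
297 = 3^3 × 11
LCM(837, 297) = 3^3 × 11 × 31 = 9207.
Smallest N > 89 is LCM + 89 = 9207 + 89 = 9296.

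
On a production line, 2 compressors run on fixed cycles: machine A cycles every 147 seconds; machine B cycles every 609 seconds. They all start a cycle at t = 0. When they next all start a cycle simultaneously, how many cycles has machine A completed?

29 cycles

The first common completion time is the LCM of the periods.
147 = 3 × 7^2
609 = 3 × 7 × 29
LCM(147, 609) = 3 × 7^2 × 29 = 4263.
Cycles for period 147: 4263 / 147 = 29.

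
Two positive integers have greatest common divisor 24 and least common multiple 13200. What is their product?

316800

For any two positive integers, gcd × lcm = product = 24 × 13200 = 316800.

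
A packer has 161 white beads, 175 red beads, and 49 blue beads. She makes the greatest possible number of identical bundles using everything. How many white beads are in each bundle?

23

Number of bundles = gcd(161, 175, 49).
161 = 7 × 23
175 = 5^2 × 7
49 = 7^2
gcd(161, 175, 49) = 7.
white beads per bundle = 161 / 7 = 23.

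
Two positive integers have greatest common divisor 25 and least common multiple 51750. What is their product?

For any two positive integers, gcd × lcm = product = 25 × 51750 = 1293750.

1293750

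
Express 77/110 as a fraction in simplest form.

7/10

77 = 7 × 11
110 = 2 × 5 × 11
gcd(77, 110) = 11.
Divide numerator and denominator by 11: 77/110 = 7/10.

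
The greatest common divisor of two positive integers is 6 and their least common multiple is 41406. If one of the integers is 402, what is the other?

618

For two integers, gcd × lcm = product, so the other is (6 × 41406) / 402 = 248436 / 402 = 618.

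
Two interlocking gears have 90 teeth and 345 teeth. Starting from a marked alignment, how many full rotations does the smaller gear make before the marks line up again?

23 rotations

They are all back at their starting positions together after one LCM of the periods.
90 = 2 × 3^2 × 5
345 = 3 × 5 × 23
LCM(90, 345) = 2 × 3^2 × 5 × 23 = 2070.
Rotations for period 90: 2070 / 90 = 23.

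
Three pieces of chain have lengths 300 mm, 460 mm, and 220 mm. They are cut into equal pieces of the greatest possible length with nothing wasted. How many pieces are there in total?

49

Piece length = gcd(300, 460, 220).
300 = 2^2 × 3 × 5^2
460 = 2^2 × 5 × 23
220 = 2^2 × 5 × 11
gcd(300, 460, 220) = 2^2 × 5 = 20.
Total pieces = 300/20 + 460/20 + 220/20 = 15 + 23 + 11 = 49.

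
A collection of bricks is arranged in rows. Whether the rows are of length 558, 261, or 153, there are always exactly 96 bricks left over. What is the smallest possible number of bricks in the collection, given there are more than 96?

275190

N − 96 must be a common multiple of 558, 261, and 153.
558 = 2 × 3^2 × 31
261 = 3^2 × 29
153 = 3^2 × 17
LCM(558, 261, 153) = 2 × 3^2 × 17 × 29 × 31 = 275094.
Smallest N > 96 is LCM + 96 = 275094 + 96 = 275190.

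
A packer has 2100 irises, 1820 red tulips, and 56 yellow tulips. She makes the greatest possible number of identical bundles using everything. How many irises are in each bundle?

75

Number of bundles = gcd(2100, 1820, 56).
2100 = 2^2 × 3 × 5^2 × 7
1820 = 2^2 × 5 × 7 × 13
56 = 2^3 × 7
gcd(2100, 1820, 56) = 2^2 × 7 = 28.
irises per bundle = 2100 / 28 = 75.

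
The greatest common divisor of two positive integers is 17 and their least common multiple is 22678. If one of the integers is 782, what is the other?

493

For two integers, gcd × lcm = product, so the other is (17 × 22678) / 782 = 385526 / 782 = 493.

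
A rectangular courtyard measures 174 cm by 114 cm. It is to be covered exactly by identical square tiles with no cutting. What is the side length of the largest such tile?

The tile side must divide both 174 and 114, so the largest is their gcd.
174 = 2 × 3 × 29
114 = 2 × 3 × 19
gcd(174, 114) = 2 × 3 = 6.

6 cm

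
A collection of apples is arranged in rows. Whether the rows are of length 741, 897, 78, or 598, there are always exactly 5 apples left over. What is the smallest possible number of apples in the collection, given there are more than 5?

N − 5 must be a common multiple of 741, 897, 78, and 598.
741 = 3 × 13 × 19
897 = 3 × 13 × 23
78 = 2 × 3 × 13
598 = 2 × 13 × 23
LCM(741, 897, 78, 598) = 2 × 3 × 13 × 19 × 23 = 34086.
Smallest N > 5 is LCM + 5 = 34086 + 5 = 34091.

34091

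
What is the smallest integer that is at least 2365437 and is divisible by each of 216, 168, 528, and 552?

The integer must be a common multiple of 216, 168, 528, and 552, so a multiple of their LCM.
216 = 2^3 × 3^3
168 = 2^3 × 3 × 7
528 = 2^4 × 3 × 11
552 = 2^3 × 3 × 23
LCM(216, 168, 528, 552) = 2^4 × 3^3 × 7 × 11 × 23 = 765072.
Smallest multiple of 765072 that is ≥ 2365437: ⌈2365437/765072⌉ × 765072 = 4 × 765072 = 3060288.

3060288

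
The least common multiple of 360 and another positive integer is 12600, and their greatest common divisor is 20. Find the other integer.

700

gcd × lcm = product of the two integers, so the other integer is (20 × 12600) / 360 = 700.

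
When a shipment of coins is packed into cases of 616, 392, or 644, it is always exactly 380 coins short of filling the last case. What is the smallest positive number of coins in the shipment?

98796

Being 380 short of a full case of size k means N ≡ −380 (mod k), i.e. N + 380 is a multiple of each size.
616 = 2^3 × 7 × 11
392 = 2^3 × 7^2
644 = 2^2 × 7 × 23
LCM(616, 392, 644) = 2^3 × 7^2 × 11 × 23 = 99176.
Smallest positive N is 99176 − 380 = 98796.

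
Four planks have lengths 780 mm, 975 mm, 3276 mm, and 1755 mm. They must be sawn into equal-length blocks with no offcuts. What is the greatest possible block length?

39 mm

This is the greatest common divisor of 780, 975, 3276, and 1755.
780 = 2^2 × 3 × 5 × 13
975 = 3 × 5^2 × 13
3276 = 2^2 × 3^2 × 7 × 13
1755 = 3^3 × 5 × 13
gcd(780, 975, 3276, 1755) = 3 × 13 = 39.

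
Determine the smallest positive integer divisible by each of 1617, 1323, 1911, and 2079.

189189

1617 = 3 × 7^2 × 11
1323 = 3^3 × 7^2
1911 = 3 × 7^2 × 13
2079 = 3^3 × 7 × 11
LCM(1617, 1323, 1911, 2079) = 3^3 × 7^2 × 11 × 13 = 189189.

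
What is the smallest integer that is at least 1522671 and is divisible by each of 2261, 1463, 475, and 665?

The integer must be a common multiple of 2261, 1463, 475, and 665, so a multiple of their LCM.
2261 = 7 × 17 × 19
1463 = 7 × 11 × 19
475 = 5^2 × 19
665 = 5 × 7 × 19
LCM(2261, 1463, 475, 665) = 5^2 × 7 × 11 × 17 × 19 = 621775.
Smallest multiple of 621775 that is ≥ 1522671: ⌈1522671/621775⌉ × 621775 = 3 × 621775 = 1865325.

1865325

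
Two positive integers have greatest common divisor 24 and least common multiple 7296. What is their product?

175104

For any two positive integers, gcd × lcm = product = 24 × 7296 = 175104.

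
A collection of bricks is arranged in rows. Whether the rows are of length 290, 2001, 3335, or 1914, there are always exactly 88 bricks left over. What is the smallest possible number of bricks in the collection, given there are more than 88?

N − 88 must be a common multiple of 290, 2001, 3335, and 1914.
290 = 2 × 5 × 29
2001 = 3 × 23 × 29
3335 = 5 × 23 × 29
1914 = 2 × 3 × 11 × 29
LCM(290, 2001, 3335, 1914) = 2 × 3 × 5 × 11 × 23 × 29 = 220110.
Smallest N > 88 is LCM + 88 = 220110 + 88 = 220198.

220198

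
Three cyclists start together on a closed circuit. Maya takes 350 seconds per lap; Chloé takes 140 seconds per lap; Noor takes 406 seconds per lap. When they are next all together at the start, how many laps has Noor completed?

50 laps

The first common completion time is the LCM of the periods.
350 = 2 × 5^2 × 7
140 = 2^2 × 5 × 7
406 = 2 × 7 × 29
LCM(350, 140, 406) = 2^2 × 5^2 × 7 × 29 = 20300.
Laps for period 406: 20300 / 406 = 50.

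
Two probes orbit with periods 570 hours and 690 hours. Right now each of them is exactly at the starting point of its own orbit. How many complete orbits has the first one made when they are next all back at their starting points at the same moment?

They are all back at their starting positions together after one LCM of the periods.
570 = 2 × 3 × 5 × 19
690 = 2 × 3 × 5 × 23
LCM(570, 690) = 2 × 3 × 5 × 19 × 23 = 13110.
Orbits for period 570: 13110 / 570 = 23.

23 orbits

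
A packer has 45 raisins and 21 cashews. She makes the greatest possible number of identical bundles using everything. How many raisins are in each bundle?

15

Number of bundles = gcd(45, 21).
45 = 3^2 × 5
21 = 3 × 7
gcd(45, 21) = 3.
raisins per bundle = 45 / 3 = 15.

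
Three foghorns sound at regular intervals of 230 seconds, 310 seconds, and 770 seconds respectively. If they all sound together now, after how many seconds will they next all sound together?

549010 seconds

The first simultaneous occurrence is after LCM of the individual periods.
230 = 2 × 5 × 23
310 = 2 × 5 × 31
770 = 2 × 5 × 7 × 11
LCM(230, 310, 770) = 2 × 5 × 7 × 11 × 23 × 31 = 549010.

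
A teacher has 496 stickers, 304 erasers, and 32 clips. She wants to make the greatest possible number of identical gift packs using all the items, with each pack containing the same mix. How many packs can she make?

16 packs

The pack count must divide each quantity, so the greatest is gcd(496, 304, 32).
496 = 2^4 × 31
304 = 2^4 × 19
32 = 2^5
gcd(496, 304, 32) = 2^4 = 16.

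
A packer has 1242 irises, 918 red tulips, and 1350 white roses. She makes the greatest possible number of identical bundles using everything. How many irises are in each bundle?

23

Number of bundles = gcd(1242, 918, 1350).
1242 = 2 × 3^3 × 23
918 = 2 × 3^3 × 17
1350 = 2 × 3^3 × 5^2
gcd(1242, 918, 1350) = 2 × 3^3 = 54.
irises per bundle = 1242 / 54 = 23.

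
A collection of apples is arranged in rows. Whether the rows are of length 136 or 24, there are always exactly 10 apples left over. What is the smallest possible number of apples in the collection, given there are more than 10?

N − 10 must be a common multiple of 136 and 24.
136 = 2^3 × 17
24 = 2^3 × 3
LCM(136, 24) = 2^3 × 3 × 17 = 408.
Smallest N > 10 is LCM + 10 = 408 + 10 = 418.

418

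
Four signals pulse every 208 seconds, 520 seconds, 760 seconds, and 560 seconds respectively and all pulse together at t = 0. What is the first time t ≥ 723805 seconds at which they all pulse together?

Joint pulses occur at multiples of LCM(208, 520, 760, 560).
208 = 2^4 × 13
520 = 2^3 × 5 × 13
760 = 2^3 × 5 × 19
560 = 2^4 × 5 × 7
LCM(208, 520, 760, 560) = 2^4 × 5 × 7 × 13 × 19 = 138320.
Smallest multiple of 138320 that is ≥ 723805: ⌈723805/138320⌉ × 138320 = 6 × 138320 = 829920.

829920 seconds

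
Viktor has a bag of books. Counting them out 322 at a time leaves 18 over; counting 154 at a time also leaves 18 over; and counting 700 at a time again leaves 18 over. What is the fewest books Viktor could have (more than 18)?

177118

N − 18 must be a common multiple of 322, 154, and 700.
322 = 2 × 7 × 23
154 = 2 × 7 × 11
700 = 2^2 × 5^2 × 7
LCM(322, 154, 700) = 2^2 × 5^2 × 7 × 11 × 23 = 177100.
Smallest N > 18 is LCM + 18 = 177100 + 18 = 177118.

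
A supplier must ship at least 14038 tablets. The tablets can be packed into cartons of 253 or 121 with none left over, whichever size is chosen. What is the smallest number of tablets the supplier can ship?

The number of tablets must be a common multiple of 253 and 121, so a multiple of their LCM.
253 = 11 × 23
121 = 11^2
LCM(253, 121) = 11^2 × 23 = 2783.
Smallest multiple of 2783 that is ≥ 14038: ⌈14038/2783⌉ × 2783 = 6 × 2783 = 16698.

16698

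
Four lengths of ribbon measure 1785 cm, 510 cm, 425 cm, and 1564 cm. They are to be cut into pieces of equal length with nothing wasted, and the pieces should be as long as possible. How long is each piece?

17 cm

Each piece length must divide every original length, so the longest possible is gcd(1785, 510, 425, 1564).
1785 = 3 × 5 × 7 × 17
510 = 2 × 3 × 5 × 17
425 = 5^2 × 17
1564 = 2^2 × 17 × 23
gcd(1785, 510, 425, 1564) = 17.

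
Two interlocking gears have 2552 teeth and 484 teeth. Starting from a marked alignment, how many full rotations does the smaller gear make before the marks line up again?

58 rotations

All finish a whole number of cycles simultaneously at t = LCM of the periods.
2552 = 2^3 × 11 × 29
484 = 2^2 × 11^2
LCM(2552, 484) = 2^3 × 11^2 × 29 = 28072.
Rotations for period 484: 28072 / 484 = 58.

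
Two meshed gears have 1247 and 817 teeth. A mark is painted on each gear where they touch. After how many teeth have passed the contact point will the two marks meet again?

We need the least common multiple of the intervals.
1247 = 29 × 43
817 = 19 × 43
LCM(1247, 817) = 19 × 29 × 43 = 23693.

23693 teeth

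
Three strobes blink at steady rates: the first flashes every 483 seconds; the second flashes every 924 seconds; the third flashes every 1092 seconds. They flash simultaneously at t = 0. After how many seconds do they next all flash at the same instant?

276276 seconds

We need the least common multiple of the intervals.
483 = 3 × 7 × 23
924 = 2^2 × 3 × 7 × 11
1092 = 2^2 × 3 × 7 × 13
LCM(483, 924, 1092) = 2^2 × 3 × 7 × 11 × 13 × 23 = 276276.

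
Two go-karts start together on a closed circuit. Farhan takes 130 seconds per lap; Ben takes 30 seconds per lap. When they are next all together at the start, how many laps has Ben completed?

13 laps

All finish a whole number of cycles simultaneously at t = LCM of the periods.
130 = 2 × 5 × 13
30 = 2 × 3 × 5
LCM(130, 30) = 2 × 3 × 5 × 13 = 390.
Laps for period 30: 390 / 30 = 13.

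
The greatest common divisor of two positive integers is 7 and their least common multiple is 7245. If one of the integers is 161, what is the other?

For two integers, gcd × lcm = product, so the other is (7 × 7245) / 161 = 50715 / 161 = 315.

315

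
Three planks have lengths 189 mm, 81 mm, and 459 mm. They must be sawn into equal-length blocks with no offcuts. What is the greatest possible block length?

27 mm

The block length must divide every plank, so the greatest is gcd(189, 81, 459).
189 = 3^3 × 7
81 = 3^4
459 = 3^3 × 17
gcd(189, 81, 459) = 3^3 = 27.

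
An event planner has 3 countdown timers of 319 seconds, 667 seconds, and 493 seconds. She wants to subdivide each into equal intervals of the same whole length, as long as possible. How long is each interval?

The interval must divide each timer length; the longest such is the gcd.
319 = 11 × 29
667 = 23 × 29
493 = 17 × 29
gcd(319, 667, 493) = 29.

29 seconds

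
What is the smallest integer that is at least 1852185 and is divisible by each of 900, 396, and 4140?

The integer must be a common multiple of 900, 396, and 4140, so a multiple of their LCM.
900 = 2^2 × 3^2 × 5^2
396 = 2^2 × 3^2 × 11
4140 = 2^2 × 3^2 × 5 × 23
LCM(900, 396, 4140) = 2^2 × 3^2 × 5^2 × 11 × 23 = 227700.
Smallest multiple of 227700 that is ≥ 1852185: ⌈1852185/227700⌉ × 227700 = 9 × 227700 = 2049300.

2049300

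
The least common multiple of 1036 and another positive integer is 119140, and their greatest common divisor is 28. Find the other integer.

3220

gcd × lcm = product of the two integers, so the other integer is (28 × 119140) / 1036 = 3220.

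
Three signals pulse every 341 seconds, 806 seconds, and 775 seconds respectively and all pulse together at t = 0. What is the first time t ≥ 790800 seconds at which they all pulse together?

Joint pulses occur at multiples of LCM(341, 806, 775).
341 = 11 × 31
806 = 2 × 13 × 31
775 = 5^2 × 31
LCM(341, 806, 775) = 2 × 5^2 × 11 × 13 × 31 = 221650.
Smallest multiple of 221650 that is ≥ 790800: ⌈790800/221650⌉ × 221650 = 4 × 221650 = 886600.

886600 seconds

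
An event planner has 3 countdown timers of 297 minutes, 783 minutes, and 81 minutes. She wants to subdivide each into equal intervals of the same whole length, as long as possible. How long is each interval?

27 minutes

The interval must divide each timer length; the longest such is the gcd.
297 = 3^3 × 11
783 = 3^3 × 29
81 = 3^4
gcd(297, 783, 81) = 3^3 = 27.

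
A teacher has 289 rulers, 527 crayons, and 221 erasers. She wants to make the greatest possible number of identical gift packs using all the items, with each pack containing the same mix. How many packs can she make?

The pack count must divide each quantity, so the greatest is gcd(289, 527, 221).
289 = 17^2
527 = 17 × 31
221 = 13 × 17
gcd(289, 527, 221) = 17.

17 packs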